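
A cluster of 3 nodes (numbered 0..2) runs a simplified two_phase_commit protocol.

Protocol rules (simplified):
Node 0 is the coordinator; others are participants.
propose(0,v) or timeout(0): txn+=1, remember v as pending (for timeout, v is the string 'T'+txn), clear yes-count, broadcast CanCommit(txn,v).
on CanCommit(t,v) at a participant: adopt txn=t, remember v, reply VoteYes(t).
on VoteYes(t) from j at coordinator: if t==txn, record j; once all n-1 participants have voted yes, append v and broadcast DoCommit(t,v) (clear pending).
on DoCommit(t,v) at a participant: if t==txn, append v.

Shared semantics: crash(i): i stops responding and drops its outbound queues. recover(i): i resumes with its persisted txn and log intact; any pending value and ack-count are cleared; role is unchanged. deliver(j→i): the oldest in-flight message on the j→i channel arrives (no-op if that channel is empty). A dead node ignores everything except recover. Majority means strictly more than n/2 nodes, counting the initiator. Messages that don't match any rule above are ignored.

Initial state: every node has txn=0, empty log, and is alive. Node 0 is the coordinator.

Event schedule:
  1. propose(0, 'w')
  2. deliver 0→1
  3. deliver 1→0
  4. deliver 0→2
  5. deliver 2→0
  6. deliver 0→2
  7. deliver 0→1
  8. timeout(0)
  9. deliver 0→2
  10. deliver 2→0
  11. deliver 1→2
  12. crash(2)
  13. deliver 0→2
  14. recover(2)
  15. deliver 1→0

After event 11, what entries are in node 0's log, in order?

w

after 1 — propose(0,'w'): n0:coor/t1/[-]
after 2 — deliver 0→1: n1:part/t1/[-]
after 3 — deliver 1→0: ·
after 4 — deliver 0→2: n2:part/t1/[-]
after 5 — deliver 2→0: n0:coor/t1/[w]
after 6 — deliver 0→2: n2:part/t1/[w]
after 7 — deliver 0→1: n1:part/t1/[w]
after 8 — timeout(0): n0:coor/t2/[w]
after 9 — deliver 0→2: n2:part/t2/[w]
after 10 — deliver 2→0: ·
after 11 — deliver 1→2: ·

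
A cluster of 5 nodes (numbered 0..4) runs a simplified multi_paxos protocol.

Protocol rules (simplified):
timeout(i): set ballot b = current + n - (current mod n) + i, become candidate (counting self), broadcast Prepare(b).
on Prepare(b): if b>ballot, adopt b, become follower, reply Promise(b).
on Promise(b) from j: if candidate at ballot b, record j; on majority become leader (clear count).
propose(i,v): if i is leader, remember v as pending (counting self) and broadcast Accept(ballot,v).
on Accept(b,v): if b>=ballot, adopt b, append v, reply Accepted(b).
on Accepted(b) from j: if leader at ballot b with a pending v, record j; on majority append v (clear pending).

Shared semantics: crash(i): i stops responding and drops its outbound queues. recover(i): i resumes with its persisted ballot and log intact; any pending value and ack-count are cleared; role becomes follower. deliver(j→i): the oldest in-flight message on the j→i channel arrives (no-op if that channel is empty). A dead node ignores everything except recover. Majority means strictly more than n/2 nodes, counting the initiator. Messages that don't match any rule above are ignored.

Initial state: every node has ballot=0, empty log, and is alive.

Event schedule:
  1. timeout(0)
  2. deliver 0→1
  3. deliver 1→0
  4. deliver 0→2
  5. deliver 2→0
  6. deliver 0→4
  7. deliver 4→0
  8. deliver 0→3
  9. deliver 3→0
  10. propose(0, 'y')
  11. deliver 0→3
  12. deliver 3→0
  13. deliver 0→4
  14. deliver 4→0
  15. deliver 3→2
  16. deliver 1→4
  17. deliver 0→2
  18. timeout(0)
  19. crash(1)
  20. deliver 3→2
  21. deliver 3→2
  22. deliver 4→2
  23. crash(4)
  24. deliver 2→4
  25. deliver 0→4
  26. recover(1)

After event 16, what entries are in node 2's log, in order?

empty

after 1 — timeout(0): n0:cand/b5/[-]
after 2 — deliver 0→1: n1:foll/b5/[-]
after 3 — deliver 1→0: ·
after 4 — deliver 0→2: n2:foll/b5/[-]
after 5 — deliver 2→0: n0:lead/b5/[-]
after 6 — deliver 0→4: n4:foll/b5/[-]
after 7 — deliver 4→0: ·
after 8 — deliver 0→3: n3:foll/b5/[-]
after 9 — deliver 3→0: ·
after 10 — propose(0,'y'): ·
after 11 — deliver 0→3: n3:foll/b5/[y]
after 12 — deliver 3→0: ·
after 13 — deliver 0→4: n4:foll/b5/[y]
after 14 — deliver 4→0: n0:lead/b5/[y]
after 15 — deliver 3→2: ·
after 16 — deliver 1→4: ·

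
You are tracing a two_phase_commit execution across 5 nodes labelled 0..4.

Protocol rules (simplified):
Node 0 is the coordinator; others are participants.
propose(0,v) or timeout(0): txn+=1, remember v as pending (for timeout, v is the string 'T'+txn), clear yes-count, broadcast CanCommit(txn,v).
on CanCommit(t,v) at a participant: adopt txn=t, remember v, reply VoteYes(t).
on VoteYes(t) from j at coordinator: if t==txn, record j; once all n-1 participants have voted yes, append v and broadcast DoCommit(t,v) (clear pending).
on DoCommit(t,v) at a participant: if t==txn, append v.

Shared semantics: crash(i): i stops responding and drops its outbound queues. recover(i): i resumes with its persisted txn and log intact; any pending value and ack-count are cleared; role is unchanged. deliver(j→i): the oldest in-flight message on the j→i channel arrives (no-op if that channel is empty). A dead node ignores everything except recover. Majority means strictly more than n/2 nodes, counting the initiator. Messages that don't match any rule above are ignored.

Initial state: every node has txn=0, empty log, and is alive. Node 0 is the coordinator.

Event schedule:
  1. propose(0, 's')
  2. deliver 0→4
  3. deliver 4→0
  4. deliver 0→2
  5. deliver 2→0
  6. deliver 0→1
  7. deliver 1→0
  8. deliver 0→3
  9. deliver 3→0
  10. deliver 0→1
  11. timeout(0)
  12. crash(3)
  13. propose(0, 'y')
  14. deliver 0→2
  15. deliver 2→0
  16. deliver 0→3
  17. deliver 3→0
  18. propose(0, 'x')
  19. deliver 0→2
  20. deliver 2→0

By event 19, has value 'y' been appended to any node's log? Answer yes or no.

no

1. propose(0,'s'):  <0:coor t1 ->
2. deliver 0→4:  <4:part t1 ->
3. deliver 4→0:  nop
4. deliver 0→2:  <2:part t1 ->
5. deliver 2→0:  nop
6. deliver 0→1:  <1:part t1 ->
7. deliver 1→0:  nop
8. deliver 0→3:  <3:part t1 ->
9. deliver 3→0:  <0:coor t1 s>
10. deliver 0→1:  <1:part t1 s>
11. timeout(0):  <0:coor t2 s>
12. crash(3):  <3:✗part t1 ->
13. propose(0,'y'):  <0:coor t3 s>
14. deliver 0→2:  <2:part t1 s>
15. deliver 2→0:  nop
16. deliver 0→3:  nop
17. deliver 3→0:  nop
18. propose(0,'x'):  <0:coor t4 s>
19. deliver 0→2:  <2:part t2 s>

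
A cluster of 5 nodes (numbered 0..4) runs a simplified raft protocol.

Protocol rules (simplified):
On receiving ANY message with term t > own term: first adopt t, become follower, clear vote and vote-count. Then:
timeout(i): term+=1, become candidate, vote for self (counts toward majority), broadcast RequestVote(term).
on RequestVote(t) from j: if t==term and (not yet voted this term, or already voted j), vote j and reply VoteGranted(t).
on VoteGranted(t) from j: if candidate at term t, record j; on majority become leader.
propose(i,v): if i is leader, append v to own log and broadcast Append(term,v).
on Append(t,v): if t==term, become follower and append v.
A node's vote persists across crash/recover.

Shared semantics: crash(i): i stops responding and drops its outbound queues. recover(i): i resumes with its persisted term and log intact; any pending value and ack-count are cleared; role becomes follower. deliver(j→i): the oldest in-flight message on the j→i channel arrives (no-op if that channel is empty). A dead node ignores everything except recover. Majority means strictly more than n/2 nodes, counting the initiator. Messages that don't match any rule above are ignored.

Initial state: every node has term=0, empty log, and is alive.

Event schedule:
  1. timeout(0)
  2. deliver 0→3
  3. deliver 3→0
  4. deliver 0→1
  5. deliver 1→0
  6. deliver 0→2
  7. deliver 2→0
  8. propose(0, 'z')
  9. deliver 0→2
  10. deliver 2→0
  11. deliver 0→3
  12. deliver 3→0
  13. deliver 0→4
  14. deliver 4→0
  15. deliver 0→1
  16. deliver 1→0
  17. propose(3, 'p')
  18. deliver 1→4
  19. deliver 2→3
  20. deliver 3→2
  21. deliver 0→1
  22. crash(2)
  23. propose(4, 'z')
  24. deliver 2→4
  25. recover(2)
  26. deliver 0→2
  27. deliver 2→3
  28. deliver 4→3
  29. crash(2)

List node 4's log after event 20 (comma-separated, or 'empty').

empty

1. timeout(0):  <0:cand t1 ->
2. deliver 0→3:  <3:foll t1 ->
3. deliver 3→0:  nop
4. deliver 0→1:  <1:foll t1 ->
5. deliver 1→0:  <0:lead t1 ->
6. deliver 0→2:  <2:foll t1 ->
7. deliver 2→0:  nop
8. propose(0,'z'):  <0:lead t1 z>
9. deliver 0→2:  <2:foll t1 z>
10. deliver 2→0:  nop
11. deliver 0→3:  <3:foll t1 z>
12. deliver 3→0:  nop
13. deliver 0→4:  <4:foll t1 ->
14. deliver 4→0:  nop
15. deliver 0→1:  <1:foll t1 z>
16. deliver 1→0:  nop
17. propose(3,'p'):  nop
18. deliver 1→4:  nop
19. deliver 2→3:  nop
20. deliver 3→2:  nop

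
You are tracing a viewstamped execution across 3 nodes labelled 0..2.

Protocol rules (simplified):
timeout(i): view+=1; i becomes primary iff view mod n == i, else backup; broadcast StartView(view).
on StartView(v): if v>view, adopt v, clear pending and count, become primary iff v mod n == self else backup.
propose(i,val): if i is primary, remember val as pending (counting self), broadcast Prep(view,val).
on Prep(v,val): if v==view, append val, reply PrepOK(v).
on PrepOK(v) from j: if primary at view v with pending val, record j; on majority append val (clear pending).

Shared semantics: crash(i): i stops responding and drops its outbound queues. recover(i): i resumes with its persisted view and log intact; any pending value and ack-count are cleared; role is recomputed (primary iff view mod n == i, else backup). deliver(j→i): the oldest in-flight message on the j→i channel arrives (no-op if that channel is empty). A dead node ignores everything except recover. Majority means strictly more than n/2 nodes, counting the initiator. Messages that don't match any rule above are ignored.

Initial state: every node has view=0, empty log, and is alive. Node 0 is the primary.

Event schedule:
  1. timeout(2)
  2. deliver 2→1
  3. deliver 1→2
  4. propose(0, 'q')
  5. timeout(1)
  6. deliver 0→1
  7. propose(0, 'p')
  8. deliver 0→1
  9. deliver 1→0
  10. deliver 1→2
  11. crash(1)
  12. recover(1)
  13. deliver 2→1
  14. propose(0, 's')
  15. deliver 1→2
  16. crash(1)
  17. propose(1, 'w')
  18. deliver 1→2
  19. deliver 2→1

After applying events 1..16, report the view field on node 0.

2

after 1 — timeout(2): n2:back/v1/[-]
after 2 — deliver 2→1: n1:prim/v1/[-]
after 3 — deliver 1→2: ·
after 4 — propose(0,'q'): ·
after 5 — timeout(1): n1:back/v2/[-]
after 6 — deliver 0→1: ·
after 7 — propose(0,'p'): ·
after 8 — deliver 0→1: ·
after 9 — deliver 1→0: n0:back/v2/[-]
after 10 — deliver 1→2: n2:prim/v2/[-]
after 11 — crash(1): n1:✗back/v2/[-]
after 12 — recover(1): n1:back/v2/[-]
after 13 — deliver 2→1: ·
after 14 — propose(0,'s'): ·
after 15 — deliver 1→2: ·
after 16 — crash(1): n1:✗back/v2/[-]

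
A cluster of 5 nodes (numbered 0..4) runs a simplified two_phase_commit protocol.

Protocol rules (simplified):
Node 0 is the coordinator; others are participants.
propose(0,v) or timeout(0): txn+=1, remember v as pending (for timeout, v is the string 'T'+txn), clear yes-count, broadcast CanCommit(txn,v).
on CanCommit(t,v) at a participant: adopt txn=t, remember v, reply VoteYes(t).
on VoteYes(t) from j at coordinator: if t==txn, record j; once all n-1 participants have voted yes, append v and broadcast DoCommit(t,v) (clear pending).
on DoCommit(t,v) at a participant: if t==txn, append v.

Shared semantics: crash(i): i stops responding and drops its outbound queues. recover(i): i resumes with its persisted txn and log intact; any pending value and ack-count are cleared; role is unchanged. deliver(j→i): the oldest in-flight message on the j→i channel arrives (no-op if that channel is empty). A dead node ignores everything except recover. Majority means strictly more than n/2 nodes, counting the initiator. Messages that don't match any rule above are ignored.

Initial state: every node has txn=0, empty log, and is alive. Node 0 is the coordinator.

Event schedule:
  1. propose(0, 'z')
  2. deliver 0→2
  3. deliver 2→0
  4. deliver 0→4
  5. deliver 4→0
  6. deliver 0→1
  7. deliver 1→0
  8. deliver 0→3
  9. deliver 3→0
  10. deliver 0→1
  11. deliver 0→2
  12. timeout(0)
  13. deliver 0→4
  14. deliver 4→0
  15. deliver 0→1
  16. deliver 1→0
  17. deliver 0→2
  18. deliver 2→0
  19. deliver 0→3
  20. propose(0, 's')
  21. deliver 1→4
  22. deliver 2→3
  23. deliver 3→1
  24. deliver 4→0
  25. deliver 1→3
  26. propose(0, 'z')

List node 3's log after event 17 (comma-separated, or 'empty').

empty

[1] propose(0,'z') → N0(coor t1 [-])
[2] deliver 0→2 → N2(part t1 [-])
[3] deliver 2→0 → ∅
[4] deliver 0→4 → N4(part t1 [-])
[5] deliver 4→0 → ∅
[6] deliver 0→1 → N1(part t1 [-])
[7] deliver 1→0 → ∅
[8] deliver 0→3 → N3(part t1 [-])
[9] deliver 3→0 → N0(coor t1 [z])
[10] deliver 0→1 → N1(part t1 [z])
[11] deliver 0→2 → N2(part t1 [z])
[12] timeout(0) → N0(coor t2 [z])
[13] deliver 0→4 → N4(part t1 [z])
[14] deliver 4→0 → ∅
[15] deliver 0→1 → N1(part t2 [z])
[16] deliver 1→0 → ∅
[17] deliver 0→2 → N2(part t2 [z])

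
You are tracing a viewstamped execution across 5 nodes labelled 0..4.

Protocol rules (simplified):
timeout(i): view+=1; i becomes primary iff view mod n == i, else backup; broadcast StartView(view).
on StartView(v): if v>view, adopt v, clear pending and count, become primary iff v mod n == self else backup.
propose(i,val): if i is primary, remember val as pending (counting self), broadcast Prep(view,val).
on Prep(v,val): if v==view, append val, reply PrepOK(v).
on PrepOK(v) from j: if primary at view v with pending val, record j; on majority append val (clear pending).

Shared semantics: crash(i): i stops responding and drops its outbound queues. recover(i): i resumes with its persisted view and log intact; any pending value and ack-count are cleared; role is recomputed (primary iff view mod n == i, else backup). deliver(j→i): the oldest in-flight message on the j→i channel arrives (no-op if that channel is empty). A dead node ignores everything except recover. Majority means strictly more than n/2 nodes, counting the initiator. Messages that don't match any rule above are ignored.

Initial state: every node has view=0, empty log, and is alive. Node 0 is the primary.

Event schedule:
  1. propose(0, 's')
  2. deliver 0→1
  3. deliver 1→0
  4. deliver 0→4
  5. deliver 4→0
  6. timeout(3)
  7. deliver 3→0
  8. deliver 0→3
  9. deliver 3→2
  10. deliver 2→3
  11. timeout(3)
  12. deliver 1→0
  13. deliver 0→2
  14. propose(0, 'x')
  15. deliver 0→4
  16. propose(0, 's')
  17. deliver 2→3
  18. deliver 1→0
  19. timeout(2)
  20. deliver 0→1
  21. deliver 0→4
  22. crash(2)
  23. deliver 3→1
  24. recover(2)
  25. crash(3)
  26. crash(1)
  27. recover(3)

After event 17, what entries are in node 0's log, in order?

1. propose(0,'s'):  nop
2. deliver 0→1:  <1:back v0 s>
3. deliver 1→0:  nop
4. deliver 0→4:  <4:back v0 s>
5. deliver 4→0:  <0:prim v0 s>
6. timeout(3):  <3:back v1 ->
7. deliver 3→0:  <0:back v1 s>
8. deliver 0→3:  nop
9. deliver 3→2:  <2:back v1 ->
10. deliver 2→3:  nop
11. timeout(3):  <3:back v2 ->
12. deliver 1→0:  nop
13. deliver 0→2:  nop
14. propose(0,'x'):  nop
15. deliver 0→4:  nop
16. propose(0,'s'):  nop
17. deliver 2→3:  nop

s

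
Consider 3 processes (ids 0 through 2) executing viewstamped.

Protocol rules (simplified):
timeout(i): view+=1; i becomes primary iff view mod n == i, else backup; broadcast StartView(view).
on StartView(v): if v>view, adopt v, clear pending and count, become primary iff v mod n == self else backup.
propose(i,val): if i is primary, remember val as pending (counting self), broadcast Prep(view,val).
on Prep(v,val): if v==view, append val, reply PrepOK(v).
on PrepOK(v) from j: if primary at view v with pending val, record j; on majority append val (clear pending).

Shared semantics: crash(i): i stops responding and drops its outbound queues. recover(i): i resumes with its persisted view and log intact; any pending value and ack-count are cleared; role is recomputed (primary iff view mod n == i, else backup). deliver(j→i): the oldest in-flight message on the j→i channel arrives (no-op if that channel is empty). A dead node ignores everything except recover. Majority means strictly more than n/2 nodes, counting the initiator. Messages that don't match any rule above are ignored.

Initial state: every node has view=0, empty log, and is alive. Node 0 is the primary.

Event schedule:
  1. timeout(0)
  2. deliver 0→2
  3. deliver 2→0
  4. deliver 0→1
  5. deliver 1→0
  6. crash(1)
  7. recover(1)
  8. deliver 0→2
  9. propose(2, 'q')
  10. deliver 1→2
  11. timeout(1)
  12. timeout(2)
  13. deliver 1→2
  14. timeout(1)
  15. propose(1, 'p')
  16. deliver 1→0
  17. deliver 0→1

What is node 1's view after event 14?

3

e1 timeout(0): 0[back,v=1,-]
e2 deliver 0→2: 2[back,v=1,-]
e3 deliver 2→0: ·
e4 deliver 0→1: 1[prim,v=1,-]
e5 deliver 1→0: ·
e6 crash(1): 1[✗prim,v=1,-]
e7 recover(1): 1[prim,v=1,-]
e8 deliver 0→2: ·
e9 propose(2,'q'): ·
e10 deliver 1→2: ·
e11 timeout(1): 1[back,v=2,-]
e12 timeout(2): 2[prim,v=2,-]
e13 deliver 1→2: ·
e14 timeout(1): 1[back,v=3,-]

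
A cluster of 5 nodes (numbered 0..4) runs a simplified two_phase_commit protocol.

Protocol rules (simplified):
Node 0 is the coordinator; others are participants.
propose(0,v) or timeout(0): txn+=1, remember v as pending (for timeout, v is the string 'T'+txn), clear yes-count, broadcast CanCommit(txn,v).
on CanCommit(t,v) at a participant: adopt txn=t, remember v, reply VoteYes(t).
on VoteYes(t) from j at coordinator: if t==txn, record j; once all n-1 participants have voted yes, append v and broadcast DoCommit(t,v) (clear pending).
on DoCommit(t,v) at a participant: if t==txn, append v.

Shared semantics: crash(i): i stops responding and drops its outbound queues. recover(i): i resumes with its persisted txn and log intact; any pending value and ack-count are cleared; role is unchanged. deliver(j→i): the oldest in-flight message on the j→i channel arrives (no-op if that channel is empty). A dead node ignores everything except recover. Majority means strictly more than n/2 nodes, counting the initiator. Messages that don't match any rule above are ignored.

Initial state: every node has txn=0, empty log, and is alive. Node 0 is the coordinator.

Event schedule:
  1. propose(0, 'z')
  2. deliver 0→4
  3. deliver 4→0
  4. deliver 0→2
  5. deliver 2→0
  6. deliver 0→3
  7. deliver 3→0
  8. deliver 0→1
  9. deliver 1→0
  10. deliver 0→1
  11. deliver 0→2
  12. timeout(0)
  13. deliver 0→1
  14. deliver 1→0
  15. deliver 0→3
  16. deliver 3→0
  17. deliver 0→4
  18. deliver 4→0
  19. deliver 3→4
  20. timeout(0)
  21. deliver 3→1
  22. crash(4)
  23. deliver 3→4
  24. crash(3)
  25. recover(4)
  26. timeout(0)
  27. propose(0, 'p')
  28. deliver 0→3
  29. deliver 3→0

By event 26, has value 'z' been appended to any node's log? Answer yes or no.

yes

e1 propose(0,'z'): 0[coor,t=1,-]
e2 deliver 0→4: 4[part,t=1,-]
e3 deliver 4→0: ·
e4 deliver 0→2: 2[part,t=1,-]
e5 deliver 2→0: ·
e6 deliver 0→3: 3[part,t=1,-]
e7 deliver 3→0: ·
e8 deliver 0→1: 1[part,t=1,-]
e9 deliver 1→0: 0[coor,t=1,z]
e10 deliver 0→1: 1[part,t=1,z]
e11 deliver 0→2: 2[part,t=1,z]
e12 timeout(0): 0[coor,t=2,z]
e13 deliver 0→1: 1[part,t=2,z]
e14 deliver 1→0: ·
e15 deliver 0→3: 3[part,t=1,z]
e16 deliver 3→0: ·
e17 deliver 0→4: 4[part,t=1,z]
e18 deliver 4→0: ·
e19 deliver 3→4: ·
e20 timeout(0): 0[coor,t=3,z]
e21 deliver 3→1: ·
e22 crash(4): 4[✗part,t=1,z]
e23 deliver 3→4: ·
e24 crash(3): 3[✗part,t=1,z]
e25 recover(4): 4[part,t=1,z]
e26 timeout(0): 0[coor,t=4,z]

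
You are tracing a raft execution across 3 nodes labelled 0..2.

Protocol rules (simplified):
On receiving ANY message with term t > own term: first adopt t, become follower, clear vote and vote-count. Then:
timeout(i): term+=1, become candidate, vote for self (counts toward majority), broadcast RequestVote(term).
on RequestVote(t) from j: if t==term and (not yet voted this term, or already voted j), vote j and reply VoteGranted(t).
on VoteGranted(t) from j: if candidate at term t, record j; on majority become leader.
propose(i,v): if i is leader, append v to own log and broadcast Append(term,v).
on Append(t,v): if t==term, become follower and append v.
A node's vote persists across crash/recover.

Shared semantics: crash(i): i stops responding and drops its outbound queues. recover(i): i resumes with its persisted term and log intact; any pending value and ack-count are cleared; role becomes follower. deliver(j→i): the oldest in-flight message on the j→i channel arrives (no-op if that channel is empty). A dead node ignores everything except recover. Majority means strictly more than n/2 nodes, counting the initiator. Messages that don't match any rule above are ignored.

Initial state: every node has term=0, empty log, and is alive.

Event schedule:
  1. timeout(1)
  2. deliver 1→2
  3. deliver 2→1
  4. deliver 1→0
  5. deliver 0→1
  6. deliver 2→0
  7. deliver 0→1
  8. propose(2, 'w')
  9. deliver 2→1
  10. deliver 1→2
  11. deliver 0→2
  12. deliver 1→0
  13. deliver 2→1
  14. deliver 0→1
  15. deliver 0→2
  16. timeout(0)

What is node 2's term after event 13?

1. timeout(1):  <1:cand t1 ->
2. deliver 1→2:  <2:foll t1 ->
3. deliver 2→1:  <1:lead t1 ->
4. deliver 1→0:  <0:foll t1 ->
5. deliver 0→1:  nop
6. deliver 2→0:  nop
7. deliver 0→1:  nop
8. propose(2,'w'):  nop
9. deliver 2→1:  nop
10. deliver 1→2:  nop
11. deliver 0→2:  nop
12. deliver 1→0:  nop
13. deliver 2→1:  nop

1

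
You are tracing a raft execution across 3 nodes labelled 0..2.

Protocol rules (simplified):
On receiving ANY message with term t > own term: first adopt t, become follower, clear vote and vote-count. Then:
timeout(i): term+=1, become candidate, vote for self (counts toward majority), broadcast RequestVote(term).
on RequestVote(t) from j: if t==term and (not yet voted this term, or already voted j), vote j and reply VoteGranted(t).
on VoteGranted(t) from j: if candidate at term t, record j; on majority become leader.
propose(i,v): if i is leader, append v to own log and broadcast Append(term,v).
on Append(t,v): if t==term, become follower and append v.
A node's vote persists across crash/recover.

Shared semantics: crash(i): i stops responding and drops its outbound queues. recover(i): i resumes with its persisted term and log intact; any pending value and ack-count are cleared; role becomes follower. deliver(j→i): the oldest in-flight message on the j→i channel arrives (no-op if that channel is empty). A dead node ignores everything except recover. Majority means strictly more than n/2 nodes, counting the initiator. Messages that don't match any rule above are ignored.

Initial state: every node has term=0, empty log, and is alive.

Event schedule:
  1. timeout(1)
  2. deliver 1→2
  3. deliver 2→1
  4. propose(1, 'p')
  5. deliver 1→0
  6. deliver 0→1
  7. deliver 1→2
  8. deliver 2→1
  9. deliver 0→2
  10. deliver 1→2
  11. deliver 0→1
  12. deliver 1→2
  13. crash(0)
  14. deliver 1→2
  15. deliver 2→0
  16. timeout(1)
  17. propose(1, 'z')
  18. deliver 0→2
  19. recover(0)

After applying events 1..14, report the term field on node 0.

e1 timeout(1): 1[cand,t=1,-]
e2 deliver 1→2: 2[foll,t=1,-]
e3 deliver 2→1: 1[lead,t=1,-]
e4 propose(1,'p'): 1[lead,t=1,p]
e5 deliver 1→0: 0[foll,t=1,-]
e6 deliver 0→1: ·
e7 deliver 1→2: 2[foll,t=1,p]
e8 deliver 2→1: ·
e9 deliver 0→2: ·
e10 deliver 1→2: ·
e11 deliver 0→1: ·
e12 deliver 1→2: ·
e13 crash(0): 0[✗foll,t=1,-]
e14 deliver 1→2: ·

1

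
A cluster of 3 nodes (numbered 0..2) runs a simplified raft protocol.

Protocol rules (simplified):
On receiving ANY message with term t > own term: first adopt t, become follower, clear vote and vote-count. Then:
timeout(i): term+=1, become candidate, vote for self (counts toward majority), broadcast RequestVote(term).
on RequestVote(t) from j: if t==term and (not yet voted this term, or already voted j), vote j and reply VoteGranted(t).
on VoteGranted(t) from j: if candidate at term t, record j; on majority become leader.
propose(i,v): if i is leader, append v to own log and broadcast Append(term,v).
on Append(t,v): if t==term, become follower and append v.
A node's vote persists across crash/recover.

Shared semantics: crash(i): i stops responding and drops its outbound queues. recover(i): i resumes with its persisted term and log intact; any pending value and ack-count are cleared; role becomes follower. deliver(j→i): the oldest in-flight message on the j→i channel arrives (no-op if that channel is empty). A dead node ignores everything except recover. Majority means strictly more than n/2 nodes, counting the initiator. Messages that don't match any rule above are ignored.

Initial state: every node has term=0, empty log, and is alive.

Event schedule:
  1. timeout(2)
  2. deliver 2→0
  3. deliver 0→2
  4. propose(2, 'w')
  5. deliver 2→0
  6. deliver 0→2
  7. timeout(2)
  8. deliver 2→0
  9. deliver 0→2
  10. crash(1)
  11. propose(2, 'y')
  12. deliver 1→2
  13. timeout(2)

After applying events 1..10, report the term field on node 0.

e1 timeout(2): 2[cand,t=1,-]
e2 deliver 2→0: 0[foll,t=1,-]
e3 deliver 0→2: 2[lead,t=1,-]
e4 propose(2,'w'): 2[lead,t=1,w]
e5 deliver 2→0: 0[foll,t=1,w]
e6 deliver 0→2: ·
e7 timeout(2): 2[cand,t=2,w]
e8 deliver 2→0: 0[foll,t=2,w]
e9 deliver 0→2: 2[lead,t=2,w]
e10 crash(1): 1[✗foll,t=0,-]

2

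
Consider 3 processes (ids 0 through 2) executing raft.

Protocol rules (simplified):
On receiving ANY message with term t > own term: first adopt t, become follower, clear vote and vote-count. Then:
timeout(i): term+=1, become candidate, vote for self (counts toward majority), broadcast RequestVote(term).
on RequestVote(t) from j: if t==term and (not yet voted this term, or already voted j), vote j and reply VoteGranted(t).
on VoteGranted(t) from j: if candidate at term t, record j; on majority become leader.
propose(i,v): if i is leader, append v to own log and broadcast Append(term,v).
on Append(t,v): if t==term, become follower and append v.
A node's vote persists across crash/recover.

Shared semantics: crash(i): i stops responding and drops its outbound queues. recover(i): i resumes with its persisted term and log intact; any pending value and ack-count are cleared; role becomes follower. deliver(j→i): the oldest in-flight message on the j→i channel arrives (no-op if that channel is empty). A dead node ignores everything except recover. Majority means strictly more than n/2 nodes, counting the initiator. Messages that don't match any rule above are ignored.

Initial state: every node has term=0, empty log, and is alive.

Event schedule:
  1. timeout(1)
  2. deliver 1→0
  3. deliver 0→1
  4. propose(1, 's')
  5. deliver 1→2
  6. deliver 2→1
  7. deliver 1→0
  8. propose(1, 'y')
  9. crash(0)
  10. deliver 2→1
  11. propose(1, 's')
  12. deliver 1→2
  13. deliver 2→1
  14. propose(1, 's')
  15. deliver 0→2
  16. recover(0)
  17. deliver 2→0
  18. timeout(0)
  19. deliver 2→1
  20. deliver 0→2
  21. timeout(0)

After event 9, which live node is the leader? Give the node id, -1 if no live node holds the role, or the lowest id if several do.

1

1. timeout(1):  <1:cand t1 ->
2. deliver 1→0:  <0:foll t1 ->
3. deliver 0→1:  <1:lead t1 ->
4. propose(1,'s'):  <1:lead t1 s>
5. deliver 1→2:  <2:foll t1 ->
6. deliver 2→1:  nop
7. deliver 1→0:  <0:foll t1 s>
8. propose(1,'y'):  <1:lead t1 s,y>
9. crash(0):  <0:✗foll t1 s>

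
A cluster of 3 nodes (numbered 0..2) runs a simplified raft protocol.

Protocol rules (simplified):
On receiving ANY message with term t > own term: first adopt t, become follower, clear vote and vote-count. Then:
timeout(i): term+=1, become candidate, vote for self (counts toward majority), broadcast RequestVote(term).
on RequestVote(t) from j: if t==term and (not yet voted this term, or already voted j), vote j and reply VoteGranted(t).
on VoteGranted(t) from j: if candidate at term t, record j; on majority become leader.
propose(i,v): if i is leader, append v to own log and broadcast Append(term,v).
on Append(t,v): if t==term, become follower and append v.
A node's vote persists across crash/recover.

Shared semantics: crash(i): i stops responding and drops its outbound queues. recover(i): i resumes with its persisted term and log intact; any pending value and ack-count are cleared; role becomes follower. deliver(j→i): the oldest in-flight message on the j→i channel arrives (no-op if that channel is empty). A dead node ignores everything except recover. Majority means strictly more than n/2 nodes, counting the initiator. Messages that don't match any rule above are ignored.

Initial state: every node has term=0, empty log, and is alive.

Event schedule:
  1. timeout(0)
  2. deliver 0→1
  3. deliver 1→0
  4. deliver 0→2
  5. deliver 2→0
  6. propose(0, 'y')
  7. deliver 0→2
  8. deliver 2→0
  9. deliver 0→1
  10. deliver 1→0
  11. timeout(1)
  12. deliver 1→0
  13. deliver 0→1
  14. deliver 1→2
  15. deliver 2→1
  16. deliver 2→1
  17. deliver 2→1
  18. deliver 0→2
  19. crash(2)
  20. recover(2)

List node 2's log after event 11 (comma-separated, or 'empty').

y

[1] timeout(0) → N0(cand t1 [-])
[2] deliver 0→1 → N1(foll t1 [-])
[3] deliver 1→0 → N0(lead t1 [-])
[4] deliver 0→2 → N2(foll t1 [-])
[5] deliver 2→0 → ∅
[6] propose(0,'y') → N0(lead t1 [y])
[7] deliver 0→2 → N2(foll t1 [y])
[8] deliver 2→0 → ∅
[9] deliver 0→1 → N1(foll t1 [y])
[10] deliver 1→0 → ∅
[11] timeout(1) → N1(cand t2 [y])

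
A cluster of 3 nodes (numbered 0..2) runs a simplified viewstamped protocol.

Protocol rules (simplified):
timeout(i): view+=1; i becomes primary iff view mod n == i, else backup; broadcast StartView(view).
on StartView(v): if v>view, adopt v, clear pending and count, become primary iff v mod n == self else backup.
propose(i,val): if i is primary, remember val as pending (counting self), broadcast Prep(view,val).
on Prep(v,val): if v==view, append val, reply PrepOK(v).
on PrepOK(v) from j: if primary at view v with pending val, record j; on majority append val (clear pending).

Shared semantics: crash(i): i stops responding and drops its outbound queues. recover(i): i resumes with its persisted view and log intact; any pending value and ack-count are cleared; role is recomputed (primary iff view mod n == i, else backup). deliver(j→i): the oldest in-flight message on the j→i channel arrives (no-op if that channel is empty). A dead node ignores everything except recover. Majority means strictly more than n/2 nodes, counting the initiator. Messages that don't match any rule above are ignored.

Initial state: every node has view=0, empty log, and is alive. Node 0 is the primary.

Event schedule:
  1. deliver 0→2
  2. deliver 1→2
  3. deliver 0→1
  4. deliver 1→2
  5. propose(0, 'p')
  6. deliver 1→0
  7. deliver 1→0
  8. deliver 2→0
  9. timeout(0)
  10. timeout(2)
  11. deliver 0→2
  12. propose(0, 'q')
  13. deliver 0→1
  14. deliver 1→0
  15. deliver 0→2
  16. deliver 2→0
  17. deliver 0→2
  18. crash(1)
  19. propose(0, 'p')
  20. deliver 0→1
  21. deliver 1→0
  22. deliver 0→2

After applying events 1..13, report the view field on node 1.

0

1. deliver 0→2:  nop
2. deliver 1→2:  nop
3. deliver 0→1:  nop
4. deliver 1→2:  nop
5. propose(0,'p'):  nop
6. deliver 1→0:  nop
7. deliver 1→0:  nop
8. deliver 2→0:  nop
9. timeout(0):  <0:back v1 ->
10. timeout(2):  <2:back v1 ->
11. deliver 0→2:  nop
12. propose(0,'q'):  nop
13. deliver 0→1:  <1:back v0 p>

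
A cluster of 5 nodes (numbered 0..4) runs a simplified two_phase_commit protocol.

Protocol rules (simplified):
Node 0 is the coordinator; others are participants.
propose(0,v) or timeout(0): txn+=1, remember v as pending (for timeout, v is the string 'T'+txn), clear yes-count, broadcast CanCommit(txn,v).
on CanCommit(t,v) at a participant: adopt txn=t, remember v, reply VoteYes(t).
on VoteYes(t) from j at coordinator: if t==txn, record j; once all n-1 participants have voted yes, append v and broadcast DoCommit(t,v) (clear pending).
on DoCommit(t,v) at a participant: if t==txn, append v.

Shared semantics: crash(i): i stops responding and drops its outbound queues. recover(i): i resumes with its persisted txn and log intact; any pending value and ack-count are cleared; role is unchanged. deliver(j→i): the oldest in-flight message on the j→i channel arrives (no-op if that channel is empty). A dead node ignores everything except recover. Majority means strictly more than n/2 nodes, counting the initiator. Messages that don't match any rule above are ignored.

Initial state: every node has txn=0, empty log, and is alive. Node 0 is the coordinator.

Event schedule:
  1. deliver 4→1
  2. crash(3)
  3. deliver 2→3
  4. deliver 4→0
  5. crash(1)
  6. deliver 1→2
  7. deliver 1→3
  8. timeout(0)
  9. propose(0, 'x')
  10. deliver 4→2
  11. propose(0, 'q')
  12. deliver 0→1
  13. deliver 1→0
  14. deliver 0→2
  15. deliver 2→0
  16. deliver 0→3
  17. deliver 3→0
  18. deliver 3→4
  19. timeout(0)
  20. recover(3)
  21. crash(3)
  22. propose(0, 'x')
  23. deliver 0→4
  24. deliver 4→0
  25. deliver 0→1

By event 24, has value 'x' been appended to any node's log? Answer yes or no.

e1 deliver 4→1: ·
e2 crash(3): 3[✗part,t=0,-]
e3 deliver 2→3: ·
e4 deliver 4→0: ·
e5 crash(1): 1[✗part,t=0,-]
e6 deliver 1→2: ·
e7 deliver 1→3: ·
e8 timeout(0): 0[coor,t=1,-]
e9 propose(0,'x'): 0[coor,t=2,-]
e10 deliver 4→2: ·
e11 propose(0,'q'): 0[coor,t=3,-]
e12 deliver 0→1: ·
e13 deliver 1→0: ·
e14 deliver 0→2: 2[part,t=1,-]
e15 deliver 2→0: ·
e16 deliver 0→3: ·
e17 deliver 3→0: ·
e18 deliver 3→4: ·
e19 timeout(0): 0[coor,t=4,-]
e20 recover(3): 3[part,t=0,-]
e21 crash(3): 3[✗part,t=0,-]
e22 propose(0,'x'): 0[coor,t=5,-]
e23 deliver 0→4: 4[part,t=1,-]
e24 deliver 4→0: ·

no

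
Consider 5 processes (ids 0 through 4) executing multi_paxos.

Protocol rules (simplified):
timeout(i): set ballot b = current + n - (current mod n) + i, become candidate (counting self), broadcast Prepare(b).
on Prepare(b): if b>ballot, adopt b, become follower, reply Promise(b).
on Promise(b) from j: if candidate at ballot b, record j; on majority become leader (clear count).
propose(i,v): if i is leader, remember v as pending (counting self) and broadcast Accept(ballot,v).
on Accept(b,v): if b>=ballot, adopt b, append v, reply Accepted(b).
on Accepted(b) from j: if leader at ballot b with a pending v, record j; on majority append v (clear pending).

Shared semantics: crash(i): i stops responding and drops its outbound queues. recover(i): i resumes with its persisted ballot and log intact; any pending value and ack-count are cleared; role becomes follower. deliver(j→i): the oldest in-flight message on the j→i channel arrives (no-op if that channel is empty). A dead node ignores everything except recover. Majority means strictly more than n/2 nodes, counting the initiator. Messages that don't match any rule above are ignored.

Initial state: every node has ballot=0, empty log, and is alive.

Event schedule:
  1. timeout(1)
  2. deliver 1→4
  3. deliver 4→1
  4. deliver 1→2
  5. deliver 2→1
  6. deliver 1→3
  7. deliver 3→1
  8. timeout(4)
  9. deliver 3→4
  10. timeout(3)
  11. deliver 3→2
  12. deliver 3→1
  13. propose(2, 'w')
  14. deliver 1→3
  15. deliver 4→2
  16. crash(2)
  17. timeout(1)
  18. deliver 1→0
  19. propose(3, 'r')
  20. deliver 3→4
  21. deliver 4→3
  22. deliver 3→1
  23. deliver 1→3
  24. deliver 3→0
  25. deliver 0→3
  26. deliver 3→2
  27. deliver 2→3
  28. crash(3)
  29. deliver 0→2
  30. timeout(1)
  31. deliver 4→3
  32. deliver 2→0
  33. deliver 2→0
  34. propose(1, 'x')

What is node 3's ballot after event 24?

16

step 1 timeout(1): 1={cand,b=6,log=-}
step 2 deliver 1→4: 4={foll,b=6,log=-}
step 3 deliver 4→1: —
step 4 deliver 1→2: 2={foll,b=6,log=-}
step 5 deliver 2→1: 1={lead,b=6,log=-}
step 6 deliver 1→3: 3={foll,b=6,log=-}
step 7 deliver 3→1: —
step 8 timeout(4): 4={cand,b=14,log=-}
step 9 deliver 3→4: —
step 10 timeout(3): 3={cand,b=13,log=-}
step 11 deliver 3→2: 2={foll,b=13,log=-}
step 12 deliver 3→1: 1={foll,b=13,log=-}
step 13 propose(2,'w'): —
step 14 deliver 1→3: —
step 15 deliver 4→2: 2={foll,b=14,log=-}
step 16 crash(2): 2={✗foll,b=14,log=-}
step 17 timeout(1): 1={cand,b=16,log=-}
step 18 deliver 1→0: 0={foll,b=6,log=-}
step 19 propose(3,'r'): —
step 20 deliver 3→4: —
step 21 deliver 4→3: 3={foll,b=14,log=-}
step 22 deliver 3→1: —
step 23 deliver 1→3: 3={foll,b=16,log=-}
step 24 deliver 3→0: 0={foll,b=13,log=-}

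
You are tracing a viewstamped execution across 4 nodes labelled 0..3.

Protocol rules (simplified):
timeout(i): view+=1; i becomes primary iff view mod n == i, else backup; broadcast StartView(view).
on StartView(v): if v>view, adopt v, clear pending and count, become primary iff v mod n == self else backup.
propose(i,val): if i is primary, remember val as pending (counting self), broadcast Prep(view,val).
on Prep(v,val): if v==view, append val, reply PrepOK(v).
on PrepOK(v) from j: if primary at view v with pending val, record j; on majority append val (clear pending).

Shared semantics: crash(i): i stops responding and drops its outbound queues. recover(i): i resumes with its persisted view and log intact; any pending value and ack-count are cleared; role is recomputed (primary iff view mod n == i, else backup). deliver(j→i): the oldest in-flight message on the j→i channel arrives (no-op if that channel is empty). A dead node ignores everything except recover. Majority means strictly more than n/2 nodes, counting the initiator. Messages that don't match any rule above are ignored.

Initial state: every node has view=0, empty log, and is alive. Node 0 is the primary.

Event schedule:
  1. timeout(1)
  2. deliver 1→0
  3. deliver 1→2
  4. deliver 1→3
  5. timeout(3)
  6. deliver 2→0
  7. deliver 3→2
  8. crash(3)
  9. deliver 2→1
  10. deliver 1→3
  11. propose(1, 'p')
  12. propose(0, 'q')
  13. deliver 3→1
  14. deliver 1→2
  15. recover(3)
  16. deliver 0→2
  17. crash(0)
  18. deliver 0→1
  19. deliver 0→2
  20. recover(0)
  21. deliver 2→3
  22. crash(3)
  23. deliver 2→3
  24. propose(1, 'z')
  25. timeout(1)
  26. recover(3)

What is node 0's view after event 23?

[1] timeout(1) → N1(prim v1 [-])
[2] deliver 1→0 → N0(back v1 [-])
[3] deliver 1→2 → N2(back v1 [-])
[4] deliver 1→3 → N3(back v1 [-])
[5] timeout(3) → N3(back v2 [-])
[6] deliver 2→0 → ∅
[7] deliver 3→2 → N2(prim v2 [-])
[8] crash(3) → N3(✗back v2 [-])
[9] deliver 2→1 → ∅
[10] deliver 1→3 → ∅
[11] propose(1,'p') → ∅
[12] propose(0,'q') → ∅
[13] deliver 3→1 → ∅
[14] deliver 1→2 → ∅
[15] recover(3) → N3(back v2 [-])
[16] deliver 0→2 → ∅
[17] crash(0) → N0(✗back v1 [-])
[18] deliver 0→1 → ∅
[19] deliver 0→2 → ∅
[20] recover(0) → N0(back v1 [-])
[21] deliver 2→3 → ∅
[22] crash(3) → N3(✗back v2 [-])
[23] deliver 2→3 → ∅

1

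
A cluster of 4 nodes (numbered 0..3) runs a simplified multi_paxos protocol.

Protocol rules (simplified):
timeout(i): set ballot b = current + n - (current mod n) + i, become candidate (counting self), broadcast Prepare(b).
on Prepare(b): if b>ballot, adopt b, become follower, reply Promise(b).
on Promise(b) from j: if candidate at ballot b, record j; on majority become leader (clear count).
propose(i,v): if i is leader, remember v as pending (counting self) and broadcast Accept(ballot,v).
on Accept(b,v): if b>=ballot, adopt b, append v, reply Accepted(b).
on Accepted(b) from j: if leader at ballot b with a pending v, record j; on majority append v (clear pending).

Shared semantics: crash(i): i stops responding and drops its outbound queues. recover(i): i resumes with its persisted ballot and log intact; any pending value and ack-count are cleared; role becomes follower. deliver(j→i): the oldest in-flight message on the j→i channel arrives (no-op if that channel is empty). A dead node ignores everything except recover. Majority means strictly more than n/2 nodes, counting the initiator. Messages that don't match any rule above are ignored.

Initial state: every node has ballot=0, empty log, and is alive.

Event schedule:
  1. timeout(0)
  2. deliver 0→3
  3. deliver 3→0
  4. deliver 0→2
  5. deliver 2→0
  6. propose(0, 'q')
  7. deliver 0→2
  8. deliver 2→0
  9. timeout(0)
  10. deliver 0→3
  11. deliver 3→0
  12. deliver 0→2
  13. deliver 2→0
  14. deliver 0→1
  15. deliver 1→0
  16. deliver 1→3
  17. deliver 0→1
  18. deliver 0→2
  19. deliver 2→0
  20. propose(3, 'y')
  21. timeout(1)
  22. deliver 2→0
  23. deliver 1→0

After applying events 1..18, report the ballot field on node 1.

after 1 — timeout(0): n0:cand/b4/[-]
after 2 — deliver 0→3: n3:foll/b4/[-]
after 3 — deliver 3→0: ·
after 4 — deliver 0→2: n2:foll/b4/[-]
after 5 — deliver 2→0: n0:lead/b4/[-]
after 6 — propose(0,'q'): ·
after 7 — deliver 0→2: n2:foll/b4/[q]
after 8 — deliver 2→0: ·
after 9 — timeout(0): n0:cand/b8/[-]
after 10 — deliver 0→3: n3:foll/b4/[q]
after 11 — deliver 3→0: ·
after 12 — deliver 0→2: n2:foll/b8/[q]
after 13 — deliver 2→0: ·
after 14 — deliver 0→1: n1:foll/b4/[-]
after 15 — deliver 1→0: ·
after 16 — deliver 1→3: ·
after 17 — deliver 0→1: n1:foll/b4/[q]
after 18 — deliver 0→2: ·

4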